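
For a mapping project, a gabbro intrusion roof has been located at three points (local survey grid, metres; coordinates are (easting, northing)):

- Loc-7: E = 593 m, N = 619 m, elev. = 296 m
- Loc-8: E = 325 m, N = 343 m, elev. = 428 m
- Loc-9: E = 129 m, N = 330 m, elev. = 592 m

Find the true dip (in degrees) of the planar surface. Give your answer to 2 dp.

42.97°

Two edge vectors: Loc-7→Loc-8 = (-268, -276, 132), Loc-7→Loc-9 = (-464, -289, 296).
Normal n = (Loc-7→Loc-8) × (Loc-7→Loc-9) = (-43548, 18080, -50612).
So ∂z/∂E = −n_x/n_z = −0.86043 and ∂z/∂N = −n_y/n_z = 0.35723.
Gradient magnitude |∇z| = √(a² + b²) = √(0.74034 + 0.12761) = 0.93164.
True dip = arctan(0.93164) = 42.97°, dipping toward ESE (azimuth ≈ 113°).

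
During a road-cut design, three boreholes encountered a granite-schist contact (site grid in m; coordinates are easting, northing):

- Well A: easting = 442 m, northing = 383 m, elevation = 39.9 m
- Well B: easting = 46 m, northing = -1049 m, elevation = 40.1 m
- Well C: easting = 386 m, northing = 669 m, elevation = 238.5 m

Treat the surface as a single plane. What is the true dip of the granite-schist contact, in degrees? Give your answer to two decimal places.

56.76°

Two edge vectors: Well A→Well B = (-396, -1432, 0.2), Well A→Well C = (-56, 286, 198.6).
Normal n = (Well A→Well B) × (Well A→Well C) = (-284452.4, 78634.4, -193448).
So ∂z/∂easting = −n_x/n_z = −1.47043 and ∂z/∂northing = −n_y/n_z = 0.40649.
Gradient magnitude |∇z| = √(a² + b²) = √(2.16217 + 0.16523) = 1.52558.
True dip = arctan(1.52558) = 56.76°, dipping toward ESE (azimuth ≈ 105°).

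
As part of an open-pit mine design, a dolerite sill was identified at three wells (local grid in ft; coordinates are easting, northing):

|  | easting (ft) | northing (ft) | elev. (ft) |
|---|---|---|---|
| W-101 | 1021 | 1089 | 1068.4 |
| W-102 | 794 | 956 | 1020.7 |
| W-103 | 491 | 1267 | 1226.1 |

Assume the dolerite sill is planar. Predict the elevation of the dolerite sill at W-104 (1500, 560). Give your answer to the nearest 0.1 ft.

Two edge vectors: W-101→W-102 = (-227, -133, -47.7), W-101→W-103 = (-530, 178, 157.7).
Normal n = (W-101→W-102) × (W-101→W-103) = (-12483.5, 61078.9, -110896).
So ∂z/∂easting = −n_x/n_z = −0.112569 and ∂z/∂northing = −n_y/n_z = 0.550776.
Intercept c from W-101: 1068.4 + 114.93 − 599.80 = 583.54.
At (1500, 560): z = −168.9 + 308.4 + 583.54 = 723.1 ft.

723.1 ft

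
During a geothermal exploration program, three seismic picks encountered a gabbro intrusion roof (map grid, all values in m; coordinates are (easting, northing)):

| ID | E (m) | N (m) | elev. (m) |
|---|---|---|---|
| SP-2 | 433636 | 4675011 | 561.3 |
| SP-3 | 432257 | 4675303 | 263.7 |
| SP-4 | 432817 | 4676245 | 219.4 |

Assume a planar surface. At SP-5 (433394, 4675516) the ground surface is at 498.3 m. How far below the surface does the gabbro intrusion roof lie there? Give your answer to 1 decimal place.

59.9 m

Let the plane be z = a·E + b·N + c.
SP-3−SP-2: −1379a + 292b = −297.6;  SP-4−SP-2: −819a + 1234b = −341.9.
Solving gives a = 0.182835318, b = −0.155719510.
Then c = 561.3 − a·433636 − b·4675011 = 649267.74.
At (433394, 4675516): z_contact = 79239.73 − 728069.06 + 649267.74 = 438.42 m.
Depth below ground = 498.3 − 438.42 = 59.9 m.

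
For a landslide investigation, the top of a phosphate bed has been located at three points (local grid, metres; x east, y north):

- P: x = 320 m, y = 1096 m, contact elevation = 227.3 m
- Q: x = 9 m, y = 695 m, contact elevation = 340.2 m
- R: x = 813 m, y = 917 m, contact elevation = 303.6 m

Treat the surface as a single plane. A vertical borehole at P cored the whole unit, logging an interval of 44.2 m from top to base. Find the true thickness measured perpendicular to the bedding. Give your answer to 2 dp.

Two edge vectors: P→Q = (-311, -401, 112.9), P→R = (493, -179, 76.3).
Normal n = (P→Q) × (P→R) = (-10387.2, 79389, 253362).
So ∂z/∂x = −n_x/n_z = 0.04100 and ∂z/∂y = −n_y/n_z = −0.31334.
|∇z| = √(a²+b²) = 0.31601, so dip δ = arctan(0.31601) = 17.54°.
True thickness = vertical thickness × cos δ = 44.2 × cos 17.54° = 42.15 m.

42.15 m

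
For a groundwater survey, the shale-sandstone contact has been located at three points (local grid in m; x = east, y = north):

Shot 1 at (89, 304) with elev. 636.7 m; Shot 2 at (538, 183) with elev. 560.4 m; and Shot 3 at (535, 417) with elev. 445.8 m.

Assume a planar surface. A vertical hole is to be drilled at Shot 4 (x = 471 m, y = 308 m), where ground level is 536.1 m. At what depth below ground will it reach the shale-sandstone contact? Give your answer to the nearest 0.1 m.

17.1 m

Two edge vectors: Shot 1→Shot 2 = (449, -121, -76.3), Shot 1→Shot 3 = (446, 113, -190.9).
Normal n = (Shot 1→Shot 2) × (Shot 1→Shot 3) = (31720.8, 51684.3, 104703).
So ∂z/∂x = −n_x/n_z = −0.30296 and ∂z/∂y = −n_y/n_z = −0.49363.
Intercept c from Shot 1: 636.7 + 26.96 + 150.06 = 813.73.
At (471, 308): z_contact = −142.69 − 152.04 + 813.73 = 518.99 m.
Depth below ground = 536.1 − 518.99 = 17.1 m.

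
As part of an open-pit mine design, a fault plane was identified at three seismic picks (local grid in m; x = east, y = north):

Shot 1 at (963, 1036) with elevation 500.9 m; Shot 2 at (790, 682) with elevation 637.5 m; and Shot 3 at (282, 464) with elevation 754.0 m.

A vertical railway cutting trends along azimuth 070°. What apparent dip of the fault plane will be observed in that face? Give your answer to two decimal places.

Two edge vectors: Shot 1→Shot 2 = (-173, -354, 136.6), Shot 1→Shot 3 = (-681, -572, 253.1).
Normal n = (Shot 1→Shot 2) × (Shot 1→Shot 3) = (-11462.2, -49238.3, -142118).
So ∂z/∂x = −n_x/n_z = −0.08065 and ∂z/∂y = −n_y/n_z = −0.34646.
Unit vector along 070° is (sin 70°, cos 70°) = (0.9397, 0.3420).
Slope in that direction = a·(0.9397) + b·(0.3420) = −0.19429.
Apparent dip = arctan|0.19429| = 10.99° (true dip is 19.6°, so apparent ≤ true as expected).

10.99°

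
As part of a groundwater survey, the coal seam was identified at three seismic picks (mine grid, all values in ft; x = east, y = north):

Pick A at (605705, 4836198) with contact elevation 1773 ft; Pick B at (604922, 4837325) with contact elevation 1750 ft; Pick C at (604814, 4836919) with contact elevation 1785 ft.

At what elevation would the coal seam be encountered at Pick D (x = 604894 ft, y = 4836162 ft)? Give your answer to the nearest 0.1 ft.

1831.0 ft

Let the plane be z = a·x + b·y + c.
Pick B−Pick A: −783a + 1127b = −23;  Pick C−Pick A: −891a + 721b = 12.
Solving gives a = −0.068485080, b = −0.067989191.
Then c = 1773 − a·605705 − b·4836198 = 372063.94.
At (604894, 4836162): z = −41426.2 − 328806.7 + 372063.94 = 1831.0 ft.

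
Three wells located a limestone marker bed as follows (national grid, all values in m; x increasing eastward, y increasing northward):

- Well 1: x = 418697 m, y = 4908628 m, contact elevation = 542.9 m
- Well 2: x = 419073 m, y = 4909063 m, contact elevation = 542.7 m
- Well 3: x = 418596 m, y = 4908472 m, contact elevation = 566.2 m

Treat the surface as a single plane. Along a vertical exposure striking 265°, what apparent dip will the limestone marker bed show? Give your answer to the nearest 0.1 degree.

32.3°

Two edge vectors: Well 1→Well 2 = (376, 435, -0.2), Well 1→Well 3 = (-101, -156, 23.3).
Normal n = (Well 1→Well 2) × (Well 1→Well 3) = (10104.3, -8740.6, -14721).
So ∂z/∂x = −n_x/n_z = 0.68639 and ∂z/∂y = −n_y/n_z = −0.59375.
Unit vector along 265° is (sin 265°, cos 265°) = (-0.9962, -0.0872).
Slope in that direction = a·(-0.9962) + b·(-0.0872) = −0.63203.
Apparent dip = arctan|0.63203| = 32.3° (true dip is 42.2°, so apparent ≤ true as expected).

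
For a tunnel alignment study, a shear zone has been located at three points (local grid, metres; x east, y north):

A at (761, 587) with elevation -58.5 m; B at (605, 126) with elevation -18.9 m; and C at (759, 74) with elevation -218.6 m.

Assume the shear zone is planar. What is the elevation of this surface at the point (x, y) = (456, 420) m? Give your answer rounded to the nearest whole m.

Let the plane be z = a·x + b·y + c.
B−A: −156a − 461b = 39.6;  C−A: −2a − 513b = −160.1.
Solving gives a = −1.18981, b = 0.31672.
Then c = -58.5 − a·761 − b·587 = 661.03.
At (456, 420): z = −542.6 + 133.0 + 661.03 = 251.5 m.

251 m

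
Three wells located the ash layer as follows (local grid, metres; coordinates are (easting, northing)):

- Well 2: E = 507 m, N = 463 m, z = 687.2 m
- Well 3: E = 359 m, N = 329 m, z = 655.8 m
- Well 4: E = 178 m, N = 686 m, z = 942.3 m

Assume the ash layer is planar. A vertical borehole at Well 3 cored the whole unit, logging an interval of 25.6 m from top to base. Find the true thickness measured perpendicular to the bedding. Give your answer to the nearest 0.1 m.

Let the plane be z = a·E + b·N + c.
Well 3−Well 2: −148a − 134b = −31.4;  Well 4−Well 2: −329a + 223b = 255.1.
Solving gives a = −0.35259, b = 0.62376.
|∇z| = √(a²+b²) = 0.71651, so dip δ = arctan(0.71651) = 35.62°.
True thickness = vertical thickness × cos δ = 25.6 × cos 35.62° = 20.8 m.

20.8 m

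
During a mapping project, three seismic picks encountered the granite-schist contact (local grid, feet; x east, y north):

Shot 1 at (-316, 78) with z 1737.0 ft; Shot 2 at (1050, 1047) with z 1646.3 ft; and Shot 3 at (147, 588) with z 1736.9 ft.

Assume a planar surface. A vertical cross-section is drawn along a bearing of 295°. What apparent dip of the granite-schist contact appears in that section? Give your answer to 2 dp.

Two edge vectors: Shot 1→Shot 2 = (1366, 969, -90.7), Shot 1→Shot 3 = (463, 510, -0.1).
Normal n = (Shot 1→Shot 2) × (Shot 1→Shot 3) = (46160.1, -41857.5, 248013).
So ∂z/∂x = −n_x/n_z = −0.18612 and ∂z/∂y = −n_y/n_z = 0.16877.
Unit vector along 295° is (sin 295°, cos 295°) = (-0.9063, 0.4226).
Slope in that direction = a·(-0.9063) + b·(0.4226) = 0.24001.
Apparent dip = arctan|0.24001| = 13.50° (true dip is 14.1°, so apparent ≤ true as expected).

13.50°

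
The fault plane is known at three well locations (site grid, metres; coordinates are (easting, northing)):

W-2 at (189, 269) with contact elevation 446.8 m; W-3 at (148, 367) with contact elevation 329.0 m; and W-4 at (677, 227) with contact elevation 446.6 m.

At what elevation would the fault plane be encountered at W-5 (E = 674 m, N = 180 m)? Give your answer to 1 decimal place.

505.5 m

Let the plane be z = a·E + b·N + c.
W-3−W-2: −41a + 98b = −117.8;  W-4−W-2: 488a − 42b = −0.2.
Solving gives a = −0.10774, b = −1.24712.
Then c = 446.8 − a·189 − b·269 = 802.64.
At (674, 180): z = −72.6 − 224.5 + 802.64 = 505.5 m.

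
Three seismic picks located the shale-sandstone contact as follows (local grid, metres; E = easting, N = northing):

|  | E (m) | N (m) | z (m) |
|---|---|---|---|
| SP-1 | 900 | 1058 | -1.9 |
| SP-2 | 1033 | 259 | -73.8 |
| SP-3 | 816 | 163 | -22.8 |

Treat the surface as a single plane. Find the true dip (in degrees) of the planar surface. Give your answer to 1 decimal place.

14.6°

Two edge vectors: SP-1→SP-2 = (133, -799, -71.9), SP-1→SP-3 = (-84, -895, -20.9).
Normal n = (SP-1→SP-2) × (SP-1→SP-3) = (-47651.4, 8819.3, -186151).
So ∂z/∂E = −n_x/n_z = −0.25598 and ∂z/∂N = −n_y/n_z = 0.04738.
Gradient magnitude |∇z| = √(a² + b²) = √(0.06553 + 0.00224) = 0.26033.
True dip = arctan(0.26033) = 14.6°, dipping toward E (azimuth ≈ 100°).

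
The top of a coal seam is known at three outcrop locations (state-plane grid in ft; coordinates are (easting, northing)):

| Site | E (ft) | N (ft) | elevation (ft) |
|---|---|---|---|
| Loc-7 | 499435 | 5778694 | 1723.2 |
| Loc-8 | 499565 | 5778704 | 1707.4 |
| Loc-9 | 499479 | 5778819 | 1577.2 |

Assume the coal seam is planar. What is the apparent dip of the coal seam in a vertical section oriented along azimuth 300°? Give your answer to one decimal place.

Let the plane be z = a·E + b·N + c.
Loc-8−Loc-7: 130a + 10b = −15.8;  Loc-9−Loc-7: 44a + 125b = −146.
Solving gives a = −0.03257, b = −1.15653.
Unit vector along 300° is (sin 300°, cos 300°) = (-0.8660, 0.5000).
Slope in that direction = a·(-0.8660) + b·(0.5000) = −0.55006.
Apparent dip = arctan|0.55006| = 28.8° (true dip is 49.2°, so apparent ≤ true as expected).

28.8°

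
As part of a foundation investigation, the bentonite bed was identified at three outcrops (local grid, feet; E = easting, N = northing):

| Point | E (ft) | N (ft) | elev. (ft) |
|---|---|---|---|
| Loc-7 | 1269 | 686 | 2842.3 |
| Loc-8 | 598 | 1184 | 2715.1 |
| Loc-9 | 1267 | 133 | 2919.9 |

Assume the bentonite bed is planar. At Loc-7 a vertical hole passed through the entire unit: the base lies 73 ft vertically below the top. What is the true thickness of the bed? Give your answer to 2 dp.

72.03 ft

Let the plane be z = a·E + b·N + c.
Loc-8−Loc-7: −671a + 498b = −127.2;  Loc-9−Loc-7: −2a − 553b = 77.6.
Solving gives a = 0.08519, b = −0.14063.
|∇z| = √(a²+b²) = 0.16443, so dip δ = arctan(0.16443) = 9.34°.
True thickness = vertical thickness × cos δ = 73 × cos 9.34° = 72.03 ft.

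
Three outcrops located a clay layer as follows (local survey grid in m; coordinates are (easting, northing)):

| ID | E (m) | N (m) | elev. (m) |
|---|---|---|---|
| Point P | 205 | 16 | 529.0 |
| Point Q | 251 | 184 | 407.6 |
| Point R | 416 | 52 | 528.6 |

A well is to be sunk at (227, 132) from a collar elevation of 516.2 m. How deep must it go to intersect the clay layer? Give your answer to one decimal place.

Let the plane be z = a·E + b·N + c.
Point Q−Point P: 46a + 168b = −121.4;  Point R−Point P: 211a + 36b = −0.4.
Solving gives a = 0.12734, b = −0.75749.
Then c = 529 − a·205 − b·16 = 515.01.
At (227, 132): z_contact = 28.91 − 99.99 + 515.01 = 443.93 m.
Depth below ground = 516.2 − 443.93 = 72.3 m.

72.3 m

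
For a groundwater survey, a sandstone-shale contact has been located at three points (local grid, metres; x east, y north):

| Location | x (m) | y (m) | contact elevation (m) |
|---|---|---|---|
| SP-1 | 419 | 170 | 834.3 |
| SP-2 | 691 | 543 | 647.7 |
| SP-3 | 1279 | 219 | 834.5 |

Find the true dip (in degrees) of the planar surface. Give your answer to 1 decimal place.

27.6°

Two edge vectors: SP-1→SP-2 = (272, 373, -186.6), SP-1→SP-3 = (860, 49, 0.2).
Normal n = (SP-1→SP-2) × (SP-1→SP-3) = (9218, -160530.4, -307452).
So ∂z/∂x = −n_x/n_z = 0.02998 and ∂z/∂y = −n_y/n_z = −0.52213.
Gradient magnitude |∇z| = √(a² + b²) = √(0.00090 + 0.27262) = 0.52299.
True dip = arctan(0.52299) = 27.6°, dipping toward N (azimuth ≈ 357°).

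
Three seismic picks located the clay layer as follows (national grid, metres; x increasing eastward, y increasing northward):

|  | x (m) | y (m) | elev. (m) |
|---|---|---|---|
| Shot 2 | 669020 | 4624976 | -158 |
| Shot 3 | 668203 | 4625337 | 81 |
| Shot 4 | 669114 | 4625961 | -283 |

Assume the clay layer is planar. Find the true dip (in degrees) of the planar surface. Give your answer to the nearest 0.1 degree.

Two edge vectors: Shot 2→Shot 3 = (-817, 361, 239), Shot 2→Shot 4 = (94, 985, -125).
Normal n = (Shot 2→Shot 3) × (Shot 2→Shot 4) = (-280540, -79659, -838679).
So ∂z/∂x = −n_x/n_z = −0.33450 and ∂z/∂y = −n_y/n_z = −0.09498.
Gradient magnitude |∇z| = √(a² + b²) = √(0.11189 + 0.00902) = 0.34773.
True dip = arctan(0.34773) = 19.2°, dipping toward ENE (azimuth ≈ 074°).

19.2°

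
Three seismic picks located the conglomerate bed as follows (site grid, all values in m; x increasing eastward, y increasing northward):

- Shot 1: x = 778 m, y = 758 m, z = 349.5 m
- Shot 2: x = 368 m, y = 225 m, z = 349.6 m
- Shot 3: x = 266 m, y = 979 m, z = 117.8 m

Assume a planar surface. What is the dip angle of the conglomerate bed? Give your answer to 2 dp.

Two edge vectors: Shot 1→Shot 2 = (-410, -533, 0.1), Shot 1→Shot 3 = (-512, 221, -231.7).
Normal n = (Shot 1→Shot 2) × (Shot 1→Shot 3) = (123474, -95048.2, -363506).
So ∂z/∂x = −n_x/n_z = 0.33968 and ∂z/∂y = −n_y/n_z = −0.26148.
Gradient magnitude |∇z| = √(a² + b²) = √(0.11538 + 0.06837) = 0.42866.
True dip = arctan(0.42866) = 23.20°, dipping toward NW (azimuth ≈ 308°).

23.20°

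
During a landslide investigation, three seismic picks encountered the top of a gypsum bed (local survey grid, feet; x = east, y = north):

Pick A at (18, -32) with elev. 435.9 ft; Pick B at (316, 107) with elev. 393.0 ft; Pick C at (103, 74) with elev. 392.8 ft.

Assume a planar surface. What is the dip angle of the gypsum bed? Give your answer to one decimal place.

Let the plane be z = a·x + b·y + c.
Pick B−Pick A: 298a + 139b = −42.9;  Pick C−Pick A: 85a + 106b = −43.1.
Solving gives a = 0.07300, b = −0.46514.
Gradient magnitude |∇z| = √(a² + b²) = √(0.00533 + 0.21636) = 0.47084.
True dip = arctan(0.47084) = 25.2°, dipping toward N (azimuth ≈ 351°).

25.2°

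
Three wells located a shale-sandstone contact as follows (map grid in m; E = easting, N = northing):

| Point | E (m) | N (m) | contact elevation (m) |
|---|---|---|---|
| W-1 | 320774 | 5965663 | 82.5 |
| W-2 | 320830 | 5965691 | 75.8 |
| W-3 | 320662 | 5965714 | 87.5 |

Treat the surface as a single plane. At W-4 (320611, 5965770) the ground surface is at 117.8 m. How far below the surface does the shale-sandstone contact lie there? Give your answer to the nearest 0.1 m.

30.6 m

Two edge vectors: W-1→W-2 = (56, 28, -6.7), W-1→W-3 = (-112, 51, 5).
Normal n = (W-1→W-2) × (W-1→W-3) = (481.7, 470.4, 5992).
So ∂z/∂E = −n_x/n_z = −0.080390521 and ∂z/∂N = −n_y/n_z = −0.078504673.
Intercept c from W-1: 82.5 + 25787.19 + 468332.42 = 494202.11.
At (320611, 5965770): z_contact = −25774.09 − 468340.82 + 494202.11 = 87.20 m.
Depth below ground = 117.8 − 87.20 = 30.6 m.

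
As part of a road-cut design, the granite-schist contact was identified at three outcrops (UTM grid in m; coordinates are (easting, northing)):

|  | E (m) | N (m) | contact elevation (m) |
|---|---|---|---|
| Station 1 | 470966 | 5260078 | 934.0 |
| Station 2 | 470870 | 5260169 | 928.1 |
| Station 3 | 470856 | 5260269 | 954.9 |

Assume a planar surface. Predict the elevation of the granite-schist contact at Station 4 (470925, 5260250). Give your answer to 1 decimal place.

Let the plane be z = a·E + b·N + c.
Station 2−Station 1: −96a + 91b = −5.9;  Station 3−Station 1: −110a + 191b = 20.9.
Solving gives a = 0.363776123, b = 0.318928657.
Then c = 934 − a·470966 − b·5260078 = −1847981.80.
At (470925, 5260250): z = 171311.3 + 1677644.5 − 1847981.80 = 973.9 m.

973.9 m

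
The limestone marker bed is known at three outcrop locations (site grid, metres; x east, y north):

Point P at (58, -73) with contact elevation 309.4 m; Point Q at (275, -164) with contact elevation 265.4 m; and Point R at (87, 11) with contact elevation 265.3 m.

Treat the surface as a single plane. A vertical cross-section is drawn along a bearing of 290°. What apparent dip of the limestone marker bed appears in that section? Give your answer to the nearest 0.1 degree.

Let the plane be z = a·x + b·y + c.
Point Q−Point P: 217a − 91b = −44;  Point R−Point P: 29a + 84b = −44.1.
Solving gives a = −0.36944, b = −0.39746.
Unit vector along 290° is (sin 290°, cos 290°) = (-0.9397, 0.3420).
Slope in that direction = a·(-0.9397) + b·(0.3420) = 0.21122.
Apparent dip = arctan|0.21122| = 11.9° (true dip is 28.5°, so apparent ≤ true as expected).

11.9°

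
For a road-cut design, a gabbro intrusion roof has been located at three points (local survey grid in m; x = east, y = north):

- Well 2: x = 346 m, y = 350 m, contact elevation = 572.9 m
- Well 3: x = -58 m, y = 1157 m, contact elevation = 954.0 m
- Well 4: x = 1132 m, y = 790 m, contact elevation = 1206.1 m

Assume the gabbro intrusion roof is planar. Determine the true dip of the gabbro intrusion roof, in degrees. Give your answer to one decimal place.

38.8°

Two edge vectors: Well 2→Well 3 = (-404, 807, 381.1), Well 2→Well 4 = (786, 440, 633.2).
Normal n = (Well 2→Well 3) × (Well 2→Well 4) = (343308.4, 555357.4, -812062).
So ∂z/∂x = −n_x/n_z = 0.42276 and ∂z/∂y = −n_y/n_z = 0.68389.
Gradient magnitude |∇z| = √(a² + b²) = √(0.17873 + 0.46770) = 0.80401.
True dip = arctan(0.80401) = 38.8°, dipping toward SSW (azimuth ≈ 212°).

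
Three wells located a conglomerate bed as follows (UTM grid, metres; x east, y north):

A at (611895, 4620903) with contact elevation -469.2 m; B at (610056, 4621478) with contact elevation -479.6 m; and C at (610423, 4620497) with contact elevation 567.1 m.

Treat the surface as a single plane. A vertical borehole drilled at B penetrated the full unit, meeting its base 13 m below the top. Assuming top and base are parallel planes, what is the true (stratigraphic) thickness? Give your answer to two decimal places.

8.07 m

Two edge vectors: A→B = (-1839, 575, -10.4), A→C = (-1472, -406, 1036.3).
Normal n = (A→B) × (A→C) = (591650.1, 1921064.5, 1593034).
So ∂z/∂x = −n_x/n_z = −0.37140 and ∂z/∂y = −n_y/n_z = −1.20592.
|∇z| = √(a²+b²) = 1.26181, so dip δ = arctan(1.26181) = 51.60°.
True thickness = vertical thickness × cos δ = 13 × cos 51.60° = 8.07 m.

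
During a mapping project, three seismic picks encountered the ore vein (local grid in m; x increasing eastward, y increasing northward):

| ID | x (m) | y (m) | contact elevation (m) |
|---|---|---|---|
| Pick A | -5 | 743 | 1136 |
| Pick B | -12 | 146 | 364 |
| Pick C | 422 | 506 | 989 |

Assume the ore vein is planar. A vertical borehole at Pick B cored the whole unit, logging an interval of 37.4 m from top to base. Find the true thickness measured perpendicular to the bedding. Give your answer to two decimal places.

Two edge vectors: Pick A→Pick B = (-7, -597, -772), Pick A→Pick C = (427, -237, -147).
Normal n = (Pick A→Pick B) × (Pick A→Pick C) = (-95205, -330673, 256578).
So ∂z/∂x = −n_x/n_z = 0.37106 and ∂z/∂y = −n_y/n_z = 1.28878.
|∇z| = √(a²+b²) = 1.34113, so dip δ = arctan(1.34113) = 53.29°.
True thickness = vertical thickness × cos δ = 37.4 × cos 53.29° = 22.36 m.

22.36 m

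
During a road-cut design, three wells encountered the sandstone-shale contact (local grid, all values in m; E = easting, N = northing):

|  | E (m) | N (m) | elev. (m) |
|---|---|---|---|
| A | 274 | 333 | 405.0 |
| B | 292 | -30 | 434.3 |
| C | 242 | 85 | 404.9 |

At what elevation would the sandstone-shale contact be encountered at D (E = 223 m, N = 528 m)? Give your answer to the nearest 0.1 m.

370.5 m

Two edge vectors: A→B = (18, -363, 29.3), A→C = (-32, -248, -0.1).
Normal n = (A→B) × (A→C) = (7302.7, -935.8, -16080).
So ∂z/∂E = −n_x/n_z = 0.45415 and ∂z/∂N = −n_y/n_z = −0.05820.
Intercept c from A: 405 − 124.44 + 19.38 = 299.94.
At (223, 528): z = 101.3 − 30.7 + 299.94 = 370.5 m.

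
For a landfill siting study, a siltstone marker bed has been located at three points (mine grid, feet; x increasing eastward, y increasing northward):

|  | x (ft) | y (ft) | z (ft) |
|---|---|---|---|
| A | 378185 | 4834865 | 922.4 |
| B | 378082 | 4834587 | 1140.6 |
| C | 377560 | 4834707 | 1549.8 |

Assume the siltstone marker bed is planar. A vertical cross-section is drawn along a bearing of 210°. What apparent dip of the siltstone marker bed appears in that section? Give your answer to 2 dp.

39.99°

Let the plane be z = a·x + b·y + c.
B−A: −103a − 278b = 218.2;  C−A: −625a − 158b = 627.4.
Solving gives a = −0.88865, b = −0.45564.
Unit vector along 210° is (sin 210°, cos 210°) = (-0.5000, -0.8660).
Slope in that direction = a·(-0.5000) + b·(-0.8660) = 0.83892.
Apparent dip = arctan|0.83892| = 39.99° (true dip is 45.0°, so apparent ≤ true as expected).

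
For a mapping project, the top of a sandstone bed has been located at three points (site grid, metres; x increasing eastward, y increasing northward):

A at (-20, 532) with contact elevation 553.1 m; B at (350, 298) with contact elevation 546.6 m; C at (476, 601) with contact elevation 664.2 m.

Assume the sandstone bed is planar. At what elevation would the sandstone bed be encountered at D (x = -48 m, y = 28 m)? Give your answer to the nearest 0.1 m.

390.3 m

Two edge vectors: A→B = (370, -234, -6.5), A→C = (496, 69, 111.1).
Normal n = (A→B) × (A→C) = (-25548.9, -44331, 141594).
So ∂z/∂x = −n_x/n_z = 0.18044 and ∂z/∂y = −n_y/n_z = 0.31309.
Intercept c from A: 553.1 + 3.61 − 166.56 = 390.15.
At (-48, 28): z = −8.7 + 8.8 + 390.15 = 390.3 m.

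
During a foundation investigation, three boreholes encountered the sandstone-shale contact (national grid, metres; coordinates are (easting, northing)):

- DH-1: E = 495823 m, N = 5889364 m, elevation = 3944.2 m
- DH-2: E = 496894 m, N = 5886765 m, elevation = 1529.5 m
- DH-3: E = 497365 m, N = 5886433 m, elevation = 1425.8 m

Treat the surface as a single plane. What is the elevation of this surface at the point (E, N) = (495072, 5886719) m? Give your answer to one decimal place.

358.8 m

Two edge vectors: DH-1→DH-2 = (1071, -2599, -2414.7), DH-1→DH-3 = (1542, -2931, -2518.4).
Normal n = (DH-1→DH-2) × (DH-1→DH-3) = (-532164.1, -1026261, 868557).
So ∂z/∂E = −n_x/n_z = 0.612699109 and ∂z/∂N = −n_y/n_z = 1.181570121.
Intercept c from DH-1: 3944.2 − 303790.31 − 6958696.54 = −7258542.65.
At (495072, 5886719): z = 303330.2 + 6955571.3 − 7258542.65 = 358.8 m.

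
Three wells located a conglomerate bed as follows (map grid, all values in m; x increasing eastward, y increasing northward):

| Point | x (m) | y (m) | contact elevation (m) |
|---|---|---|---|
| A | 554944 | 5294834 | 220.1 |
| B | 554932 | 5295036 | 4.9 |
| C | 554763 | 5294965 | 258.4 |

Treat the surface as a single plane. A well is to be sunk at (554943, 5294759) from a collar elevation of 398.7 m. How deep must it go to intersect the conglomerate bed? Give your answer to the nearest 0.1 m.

93.1 m

Let the plane be z = a·x + b·y + c.
B−A: −12a + 202b = −215.2;  C−A: −181a + 131b = 38.3.
Solving gives a = −1.026801943, b = −1.126344670.
Then c = 220.1 − a·554944 − b·5294834 = 6533845.73.
At (554943, 5294759): z_contact = −569816.55 − 5963723.58 + 6533845.73 = 305.60 m.
Depth below ground = 398.7 − 305.60 = 93.1 m.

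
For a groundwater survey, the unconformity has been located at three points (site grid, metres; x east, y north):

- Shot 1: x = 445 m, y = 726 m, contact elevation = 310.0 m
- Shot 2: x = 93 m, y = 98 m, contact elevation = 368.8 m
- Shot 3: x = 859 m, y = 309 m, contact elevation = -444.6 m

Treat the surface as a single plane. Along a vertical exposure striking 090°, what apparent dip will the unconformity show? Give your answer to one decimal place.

50.8°

Let the plane be z = a·x + b·y + c.
Shot 2−Shot 1: −352a − 628b = 58.8;  Shot 3−Shot 1: 414a − 417b = −754.6.
Solving gives a = −1.22527, b = 0.59314.
Unit vector along 090° is (sin 90°, cos 90°) = (1.0000, 0.0000).
Slope in that direction = a·(1.0000) + b·(0.0000) = −1.22527.
Apparent dip = arctan|1.22527| = 50.8° (true dip is 53.7°, so apparent ≤ true as expected).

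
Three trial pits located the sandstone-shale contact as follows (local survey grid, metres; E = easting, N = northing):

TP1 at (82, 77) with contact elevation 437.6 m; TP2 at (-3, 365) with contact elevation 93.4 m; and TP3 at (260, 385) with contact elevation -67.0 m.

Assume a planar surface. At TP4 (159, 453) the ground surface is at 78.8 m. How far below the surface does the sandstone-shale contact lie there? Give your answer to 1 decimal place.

186.0 m

Two edge vectors: TP1→TP2 = (-85, 288, -344.2), TP1→TP3 = (178, 308, -504.6).
Normal n = (TP1→TP2) × (TP1→TP3) = (-39311.2, -104158.6, -77444).
So ∂z/∂E = −n_x/n_z = −0.50761 and ∂z/∂N = −n_y/n_z = −1.34495.
Intercept c from TP1: 437.6 + 41.62 + 103.56 = 582.79.
At (159, 453): z_contact = −80.71 − 609.26 + 582.79 = -107.19 m.
Depth below ground = 78.8 − (-107.19) = 186.0 m.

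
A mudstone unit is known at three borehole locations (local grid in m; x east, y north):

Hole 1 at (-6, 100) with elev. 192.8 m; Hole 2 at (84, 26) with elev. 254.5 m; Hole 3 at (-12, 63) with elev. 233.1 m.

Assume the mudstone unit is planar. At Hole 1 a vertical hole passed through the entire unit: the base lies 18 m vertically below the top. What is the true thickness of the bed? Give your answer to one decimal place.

Two edge vectors: Hole 1→Hole 2 = (90, -74, 61.7), Hole 1→Hole 3 = (-6, -37, 40.3).
Normal n = (Hole 1→Hole 2) × (Hole 1→Hole 3) = (-699.3, -3997.2, -3774).
So ∂z/∂x = −n_x/n_z = −0.18529 and ∂z/∂y = −n_y/n_z = −1.05914.
|∇z| = √(a²+b²) = 1.07523, so dip δ = arctan(1.07523) = 47.08°.
True thickness = vertical thickness × cos δ = 18 × cos 47.08° = 12.3 m.

12.3 m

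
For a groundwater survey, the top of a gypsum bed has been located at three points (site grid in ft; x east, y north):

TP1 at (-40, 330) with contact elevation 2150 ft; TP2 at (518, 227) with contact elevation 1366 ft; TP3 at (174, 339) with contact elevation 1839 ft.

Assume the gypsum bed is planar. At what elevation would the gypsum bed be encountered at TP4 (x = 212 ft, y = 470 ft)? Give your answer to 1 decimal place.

1756.2 ft

Let the plane be z = a·x + b·y + c.
TP2−TP1: 558a − 103b = −784;  TP3−TP1: 214a + 9b = −311.
Solving gives a = −1.44432, b = −0.21290.
Then c = 2150 − a·-40 − b·330 = 2162.49.
At (212, 470): z = −306.2 − 100.1 + 2162.49 = 1756.2 ft.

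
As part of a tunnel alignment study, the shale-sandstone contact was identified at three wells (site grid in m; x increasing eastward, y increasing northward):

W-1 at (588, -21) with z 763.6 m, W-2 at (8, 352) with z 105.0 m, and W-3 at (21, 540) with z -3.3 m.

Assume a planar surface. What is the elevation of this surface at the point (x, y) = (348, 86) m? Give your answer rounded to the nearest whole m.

Two edge vectors: W-1→W-2 = (-580, 373, -658.6), W-1→W-3 = (-567, 561, -766.9).
Normal n = (W-1→W-2) × (W-1→W-3) = (83420.9, -71375.8, -113889).
So ∂z/∂x = −n_x/n_z = 0.73248 and ∂z/∂y = −n_y/n_z = −0.62671.
Intercept c from W-1: 763.6 − 430.70 − 13.16 = 319.74.
At (348, 86): z = 254.9 − 53.9 + 319.74 = 520.7 m.

521 m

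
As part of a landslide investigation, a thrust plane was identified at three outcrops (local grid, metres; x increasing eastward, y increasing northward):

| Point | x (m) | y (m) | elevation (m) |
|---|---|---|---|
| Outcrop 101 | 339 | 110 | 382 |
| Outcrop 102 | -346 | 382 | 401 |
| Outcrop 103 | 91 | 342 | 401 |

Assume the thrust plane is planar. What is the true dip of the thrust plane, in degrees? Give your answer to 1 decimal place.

5.2°

Let the plane be z = a·x + b·y + c.
Outcrop 102−Outcrop 101: −685a + 272b = 19;  Outcrop 103−Outcrop 101: −248a + 232b = 19.
Solving gives a = 0.00831, b = 0.09078.
Gradient magnitude |∇z| = √(a² + b²) = √(0.00007 + 0.00824) = 0.09116.
True dip = arctan(0.09116) = 5.2°, dipping toward S (azimuth ≈ 185°).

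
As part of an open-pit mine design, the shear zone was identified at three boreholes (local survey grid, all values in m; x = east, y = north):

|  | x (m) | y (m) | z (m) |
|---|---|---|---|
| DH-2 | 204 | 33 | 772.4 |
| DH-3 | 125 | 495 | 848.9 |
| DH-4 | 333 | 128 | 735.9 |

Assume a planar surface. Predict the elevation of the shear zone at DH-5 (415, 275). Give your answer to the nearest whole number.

Two edge vectors: DH-2→DH-3 = (-79, 462, 76.5), DH-2→DH-4 = (129, 95, -36.5).
Normal n = (DH-2→DH-3) × (DH-2→DH-4) = (-24130.5, 6985, -67103).
So ∂z/∂x = −n_x/n_z = −0.35960 and ∂z/∂y = −n_y/n_z = 0.10409.
Intercept c from DH-2: 772.4 + 73.36 − 3.44 = 842.32.
At (415, 275): z = −149.2 + 28.6 + 842.32 = 721.7 m.

722 m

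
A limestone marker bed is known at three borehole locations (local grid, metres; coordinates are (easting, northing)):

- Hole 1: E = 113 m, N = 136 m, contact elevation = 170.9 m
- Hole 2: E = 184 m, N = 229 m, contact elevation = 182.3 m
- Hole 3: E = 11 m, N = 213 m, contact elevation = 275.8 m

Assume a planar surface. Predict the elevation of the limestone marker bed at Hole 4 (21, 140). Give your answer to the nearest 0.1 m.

Let the plane be z = a·E + b·N + c.
Hole 2−Hole 1: 71a + 93b = 11.4;  Hole 3−Hole 1: −102a + 77b = 104.9.
Solving gives a = −0.59372, b = 0.57585.
Then c = 170.9 − a·113 − b·136 = 159.67.
At (21, 140): z = −12.5 + 80.6 + 159.67 = 227.8 m.

227.8 m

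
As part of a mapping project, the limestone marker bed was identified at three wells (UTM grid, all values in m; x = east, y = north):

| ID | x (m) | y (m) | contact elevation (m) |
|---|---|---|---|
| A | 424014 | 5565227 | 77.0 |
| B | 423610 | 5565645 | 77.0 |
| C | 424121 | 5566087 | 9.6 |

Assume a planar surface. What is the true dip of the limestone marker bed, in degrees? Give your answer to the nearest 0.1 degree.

5.7°

Let the plane be z = a·x + b·y + c.
B−A: −404a + 418b = 0;  C−A: 107a + 860b = −67.4.
Solving gives a = −0.07184, b = −0.06943.
Gradient magnitude |∇z| = √(a² + b²) = √(0.00516 + 0.00482) = 0.09991.
True dip = arctan(0.09991) = 5.7°, dipping toward NE (azimuth ≈ 046°).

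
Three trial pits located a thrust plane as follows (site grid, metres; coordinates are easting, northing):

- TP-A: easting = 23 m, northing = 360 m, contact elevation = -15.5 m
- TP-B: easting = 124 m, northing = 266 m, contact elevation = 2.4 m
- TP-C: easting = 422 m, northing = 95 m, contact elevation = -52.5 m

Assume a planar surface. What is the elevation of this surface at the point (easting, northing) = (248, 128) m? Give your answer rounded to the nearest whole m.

Two edge vectors: TP-A→TP-B = (101, -94, 17.9), TP-A→TP-C = (399, -265, -37).
Normal n = (TP-A→TP-B) × (TP-A→TP-C) = (8221.5, 10879.1, 10741).
So ∂z/∂easting = −n_x/n_z = −0.76543 and ∂z/∂northing = −n_y/n_z = −1.01286.
Intercept c from TP-A: -15.5 + 17.60 + 364.63 = 366.73.
At (248, 128): z = −189.8 − 129.6 + 366.73 = 47.3 m.

47 m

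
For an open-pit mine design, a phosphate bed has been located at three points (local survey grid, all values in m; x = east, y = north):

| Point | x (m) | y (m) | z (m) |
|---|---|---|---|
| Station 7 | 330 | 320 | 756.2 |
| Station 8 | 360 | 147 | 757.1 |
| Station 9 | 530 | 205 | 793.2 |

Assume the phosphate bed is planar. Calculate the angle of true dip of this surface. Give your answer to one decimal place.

Two edge vectors: Station 7→Station 8 = (30, -173, 0.9), Station 7→Station 9 = (200, -115, 37).
Normal n = (Station 7→Station 8) × (Station 7→Station 9) = (-6297.5, -930, 31150).
So ∂z/∂x = −n_x/n_z = 0.20217 and ∂z/∂y = −n_y/n_z = 0.02986.
Gradient magnitude |∇z| = √(a² + b²) = √(0.04087 + 0.00089) = 0.20436.
True dip = arctan(0.20436) = 11.5°, dipping toward W (azimuth ≈ 262°).

11.5°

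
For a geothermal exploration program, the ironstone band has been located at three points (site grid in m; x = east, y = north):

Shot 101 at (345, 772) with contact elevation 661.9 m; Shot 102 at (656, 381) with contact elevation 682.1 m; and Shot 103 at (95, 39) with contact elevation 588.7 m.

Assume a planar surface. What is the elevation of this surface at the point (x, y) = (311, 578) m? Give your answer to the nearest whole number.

647 m

Two edge vectors: Shot 101→Shot 102 = (311, -391, 20.2), Shot 101→Shot 103 = (-250, -733, -73.2).
Normal n = (Shot 101→Shot 102) × (Shot 101→Shot 103) = (43427.8, 17715.2, -325713).
So ∂z/∂x = −n_x/n_z = 0.13333 and ∂z/∂y = −n_y/n_z = 0.05439.
Intercept c from Shot 101: 661.9 − 46.00 − 41.99 = 573.91.
At (311, 578): z = 41.5 + 31.4 + 573.91 = 646.8 m.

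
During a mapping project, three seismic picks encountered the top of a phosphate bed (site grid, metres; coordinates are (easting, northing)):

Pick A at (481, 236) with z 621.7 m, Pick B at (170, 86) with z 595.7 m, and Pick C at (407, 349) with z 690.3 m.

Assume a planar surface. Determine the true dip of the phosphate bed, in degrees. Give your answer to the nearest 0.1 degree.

Let the plane be z = a·E + b·N + c.
Pick B−Pick A: −311a − 150b = −26;  Pick C−Pick A: −74a + 113b = 68.6.
Solving gives a = −0.15899, b = 0.50296.
Gradient magnitude |∇z| = √(a² + b²) = √(0.02528 + 0.25297) = 0.52749.
True dip = arctan(0.52749) = 27.8°, dipping toward SSE (azimuth ≈ 162°).

27.8°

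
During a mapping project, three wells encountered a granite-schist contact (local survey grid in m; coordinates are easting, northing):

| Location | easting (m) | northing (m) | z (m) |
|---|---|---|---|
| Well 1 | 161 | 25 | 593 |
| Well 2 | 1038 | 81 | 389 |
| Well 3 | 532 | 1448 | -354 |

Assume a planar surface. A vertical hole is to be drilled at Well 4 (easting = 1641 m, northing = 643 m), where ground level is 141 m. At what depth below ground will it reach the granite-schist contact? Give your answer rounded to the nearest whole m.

214 m

Two edge vectors: Well 1→Well 2 = (877, 56, -204), Well 1→Well 3 = (371, 1423, -947).
Normal n = (Well 1→Well 2) × (Well 1→Well 3) = (237260, 754835, 1227195).
So ∂z/∂easting = −n_x/n_z = −0.19334 and ∂z/∂northing = −n_y/n_z = −0.61509.
Intercept c from Well 1: 593 + 31.13 + 15.38 = 639.50.
At (1641, 643): z_contact = −317.3 − 395.5 + 639.50 = -73.3 m.
Depth below ground = 141 − (-73.3) = 214 m.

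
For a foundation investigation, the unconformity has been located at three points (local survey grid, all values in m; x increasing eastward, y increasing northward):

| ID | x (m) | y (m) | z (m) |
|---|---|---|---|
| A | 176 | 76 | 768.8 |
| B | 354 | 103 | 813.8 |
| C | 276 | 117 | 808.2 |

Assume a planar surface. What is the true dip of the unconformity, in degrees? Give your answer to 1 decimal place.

Let the plane be z = a·x + b·y + c.
B−A: 178a + 27b = 45;  C−A: 100a + 41b = 39.4.
Solving gives a = 0.16990, b = 0.54659.
Gradient magnitude |∇z| = √(a² + b²) = √(0.02887 + 0.29876) = 0.57238.
True dip = arctan(0.57238) = 29.8°, dipping toward SSW (azimuth ≈ 197°).

29.8°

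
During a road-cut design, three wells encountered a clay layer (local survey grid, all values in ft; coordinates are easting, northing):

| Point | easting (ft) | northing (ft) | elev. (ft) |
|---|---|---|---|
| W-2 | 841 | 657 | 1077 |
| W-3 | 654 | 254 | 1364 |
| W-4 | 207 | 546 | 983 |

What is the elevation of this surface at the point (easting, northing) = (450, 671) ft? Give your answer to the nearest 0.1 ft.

948.9 ft

Two edge vectors: W-2→W-3 = (-187, -403, 287), W-2→W-4 = (-634, -111, -94).
Normal n = (W-2→W-3) × (W-2→W-4) = (69739, -199536, -234745).
So ∂z/∂easting = −n_x/n_z = 0.29708 and ∂z/∂northing = −n_y/n_z = −0.85001.
Intercept c from W-2: 1077 − 249.85 + 558.46 = 1385.61.
At (450, 671): z = 133.7 − 570.4 + 1385.61 = 948.9 ft.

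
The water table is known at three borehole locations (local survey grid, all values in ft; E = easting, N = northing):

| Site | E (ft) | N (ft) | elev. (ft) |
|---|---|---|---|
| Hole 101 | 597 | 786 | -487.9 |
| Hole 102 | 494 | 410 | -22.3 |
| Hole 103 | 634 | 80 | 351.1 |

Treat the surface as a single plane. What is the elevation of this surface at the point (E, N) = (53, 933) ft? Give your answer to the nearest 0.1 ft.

-580.6 ft

Let the plane be z = a·E + b·N + c.
Hole 102−Hole 101: −103a − 376b = 465.6;  Hole 103−Hole 101: 37a − 706b = 839.
Solving gives a = −0.15294, b = −1.19640.
Then c = -487.9 − a·597 − b·786 = 543.78.
At (53, 933): z = −8.1 − 1116.2 + 543.78 = -580.6 ft.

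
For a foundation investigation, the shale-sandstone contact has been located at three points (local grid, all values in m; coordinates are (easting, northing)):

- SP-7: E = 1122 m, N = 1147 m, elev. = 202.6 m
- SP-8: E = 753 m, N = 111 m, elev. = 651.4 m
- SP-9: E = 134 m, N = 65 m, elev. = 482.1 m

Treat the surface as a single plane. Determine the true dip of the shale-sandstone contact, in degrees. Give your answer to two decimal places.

32.17°

Let the plane be z = a·E + b·N + c.
SP-8−SP-7: −369a − 1036b = 448.8;  SP-9−SP-7: −988a − 1082b = 279.5.
Solving gives a = 0.31401, b = −0.54505.
Gradient magnitude |∇z| = √(a² + b²) = √(0.09860 + 0.29708) = 0.62903.
True dip = arctan(0.62903) = 32.17°, dipping toward NNW (azimuth ≈ 330°).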